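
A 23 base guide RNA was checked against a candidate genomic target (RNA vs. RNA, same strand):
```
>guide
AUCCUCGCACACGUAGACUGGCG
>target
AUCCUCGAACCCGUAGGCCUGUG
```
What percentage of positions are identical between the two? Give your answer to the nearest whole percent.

74%

Mismatches at positions 8, 11, 17, 19, 20, 22 (1-based): 6 of 23.
Identical positions: 17/23 = 73.91% → 74%.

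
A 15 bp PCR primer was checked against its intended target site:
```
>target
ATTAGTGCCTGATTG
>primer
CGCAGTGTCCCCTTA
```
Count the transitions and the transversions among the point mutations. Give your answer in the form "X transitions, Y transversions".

4 transitions, 4 transversions

Mismatches (1-based):
base 1: A→C (purine→pyrimidine, transversion)
base 2: T→G (pyrimidine→purine, transversion)
base 3: T→C (pyrimidine→pyrimidine, transition)
base 8: C→T (pyrimidine→pyrimidine, transition)
base 10: T→C (pyrimidine→pyrimidine, transition)
base 11: G→C (purine→pyrimidine, transversion)
base 12: A→C (purine→pyrimidine, transversion)
base 15: G→A (purine→purine, transition)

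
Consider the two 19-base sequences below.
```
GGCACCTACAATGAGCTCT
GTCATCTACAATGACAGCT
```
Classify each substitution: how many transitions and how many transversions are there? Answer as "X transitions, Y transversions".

Transitions (purine↔purine or pyrimidine↔pyrimidine): 5 C→T.
Transversions (purine↔pyrimidine): 2 G→T, 15 G→C, 16 C→A, 17 T→G.

1 transition, 4 transversions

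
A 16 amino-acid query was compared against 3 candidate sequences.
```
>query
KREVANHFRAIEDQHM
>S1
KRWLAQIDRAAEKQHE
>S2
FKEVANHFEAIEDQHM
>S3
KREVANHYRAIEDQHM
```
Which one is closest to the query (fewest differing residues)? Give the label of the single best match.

S1 differs at 8 residues; S2 differs at 3 residues; S3 differs at 1 residue. The closest is S3.

S3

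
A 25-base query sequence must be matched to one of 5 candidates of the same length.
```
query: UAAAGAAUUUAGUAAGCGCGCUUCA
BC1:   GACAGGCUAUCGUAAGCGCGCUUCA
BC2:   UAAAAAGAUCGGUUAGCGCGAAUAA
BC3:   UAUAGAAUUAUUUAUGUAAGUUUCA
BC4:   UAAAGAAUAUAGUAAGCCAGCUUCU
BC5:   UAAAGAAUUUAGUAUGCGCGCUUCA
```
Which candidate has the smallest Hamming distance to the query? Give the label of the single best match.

BC5

Hamming distances to query — BC1: 6; BC2: 9; BC3: 9; BC4: 4; BC5: 1.
Smallest is BC5 with 1 mismatch.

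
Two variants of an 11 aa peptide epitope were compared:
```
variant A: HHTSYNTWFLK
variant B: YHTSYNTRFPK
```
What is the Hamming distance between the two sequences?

3

Mismatches (1-based): residue 1: H→Y; residue 8: W→R; residue 10: L→P.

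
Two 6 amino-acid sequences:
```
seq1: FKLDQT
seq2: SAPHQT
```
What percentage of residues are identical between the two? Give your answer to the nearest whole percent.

Mismatches at positions 1, 2, 3, 4 (1-based): 4 of 6.
Identical positions: 2/6 = 33.33% → 33%.

33%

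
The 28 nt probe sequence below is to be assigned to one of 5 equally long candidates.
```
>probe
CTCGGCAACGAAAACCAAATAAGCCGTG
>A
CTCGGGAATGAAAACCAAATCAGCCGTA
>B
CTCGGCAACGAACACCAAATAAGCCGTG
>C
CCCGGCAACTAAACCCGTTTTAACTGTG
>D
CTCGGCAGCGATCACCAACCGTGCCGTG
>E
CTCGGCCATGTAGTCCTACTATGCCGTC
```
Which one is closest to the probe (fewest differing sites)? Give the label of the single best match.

Hamming distances to probe — A: 4; B: 1; C: 9; D: 7; E: 9.
Smallest is B with 1 mismatch.

B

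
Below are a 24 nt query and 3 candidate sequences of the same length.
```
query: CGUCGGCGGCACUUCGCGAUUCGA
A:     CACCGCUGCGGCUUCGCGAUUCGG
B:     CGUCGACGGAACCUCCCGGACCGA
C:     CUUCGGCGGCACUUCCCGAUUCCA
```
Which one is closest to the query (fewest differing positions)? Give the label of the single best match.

A differs at 8 positions; B differs at 7 positions; C differs at 3 positions. The closest is C.

C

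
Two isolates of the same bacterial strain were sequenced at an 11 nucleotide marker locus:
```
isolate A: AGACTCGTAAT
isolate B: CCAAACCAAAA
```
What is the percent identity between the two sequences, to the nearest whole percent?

7 positions differ (1, 2, 4, 5, 7, 8, 11), so 4 of 11 match: 4/11 = 36.36%.

36%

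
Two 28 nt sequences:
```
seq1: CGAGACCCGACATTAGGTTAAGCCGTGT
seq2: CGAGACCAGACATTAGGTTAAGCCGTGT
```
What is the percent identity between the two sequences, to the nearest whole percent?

Mismatch at position 8 (1-based): 1 of 28.
Identical positions: 27/28 = 96.43% → 96%.

96%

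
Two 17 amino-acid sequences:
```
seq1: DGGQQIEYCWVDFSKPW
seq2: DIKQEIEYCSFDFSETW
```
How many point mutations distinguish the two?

Mismatches (1-based): residue 2: G→I; residue 3: G→K; residue 5: Q→E; residue 10: W→S; residue 11: V→F; residue 15: K→E; residue 16: P→T.

7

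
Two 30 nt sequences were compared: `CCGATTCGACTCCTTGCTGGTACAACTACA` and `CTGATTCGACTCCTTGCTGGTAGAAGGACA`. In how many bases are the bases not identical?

4

Mismatches (1-based): base 2: C→T; base 23: C→G; base 26: C→G; base 27: T→G.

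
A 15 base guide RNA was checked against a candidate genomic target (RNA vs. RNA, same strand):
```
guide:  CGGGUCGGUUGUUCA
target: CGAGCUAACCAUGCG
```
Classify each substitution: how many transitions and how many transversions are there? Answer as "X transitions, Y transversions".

9 transitions, 1 transversion

Transitions (purine↔purine or pyrimidine↔pyrimidine): 3 G→A, 5 U→C, 6 C→U, 7 G→A, 8 G→A, 9 U→C, 10 U→C, 11 G→A, 15 A→G.
Transversions (purine↔pyrimidine): 13 U→G.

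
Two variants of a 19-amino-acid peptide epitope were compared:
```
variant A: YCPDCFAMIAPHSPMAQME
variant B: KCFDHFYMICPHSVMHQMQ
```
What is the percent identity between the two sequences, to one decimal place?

8 positions differ (1, 3, 5, 7, 10, 14, 16, 19), so 11 of 19 match: 11/19 = 57.89%.

57.9%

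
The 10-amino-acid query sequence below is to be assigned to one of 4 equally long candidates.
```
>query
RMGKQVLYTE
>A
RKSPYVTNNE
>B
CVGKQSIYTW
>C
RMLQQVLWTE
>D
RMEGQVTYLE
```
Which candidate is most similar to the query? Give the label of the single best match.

Hamming distances to query — A: 7; B: 5; C: 3; D: 4.
Smallest is C with 3 mismatches.

C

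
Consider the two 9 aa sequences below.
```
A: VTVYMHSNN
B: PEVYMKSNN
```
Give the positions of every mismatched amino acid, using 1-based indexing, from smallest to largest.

1, 2, 6

Scanning 1-based: 1: V/P; 2: T/E; 6: H/K.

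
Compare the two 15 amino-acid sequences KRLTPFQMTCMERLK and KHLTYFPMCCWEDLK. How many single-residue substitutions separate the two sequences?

The sequences differ at residues 2, 5, 7, 9, 11, 13 (1-based) — 6 in total.

6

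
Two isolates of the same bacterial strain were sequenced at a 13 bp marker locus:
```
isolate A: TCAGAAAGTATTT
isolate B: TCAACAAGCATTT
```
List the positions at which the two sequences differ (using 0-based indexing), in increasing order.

3, 4, 8

Differences at position 3 (G→A), position 4 (A→C), position 8 (T→C).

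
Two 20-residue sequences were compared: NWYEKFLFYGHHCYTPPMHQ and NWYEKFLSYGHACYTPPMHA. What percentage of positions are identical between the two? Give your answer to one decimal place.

85.0%

3 positions differ (8, 12, 20), so 17 of 20 match: 17/20 = 85%.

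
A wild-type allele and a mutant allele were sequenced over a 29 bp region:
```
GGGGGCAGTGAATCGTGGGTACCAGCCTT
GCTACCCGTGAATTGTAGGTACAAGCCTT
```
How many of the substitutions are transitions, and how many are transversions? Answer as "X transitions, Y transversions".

Transitions (purine↔purine or pyrimidine↔pyrimidine): 4 G→A, 14 C→T, 17 G→A.
Transversions (purine↔pyrimidine): 2 G→C, 3 G→T, 5 G→C, 7 A→C, 23 C→A.

3 transitions, 5 transversions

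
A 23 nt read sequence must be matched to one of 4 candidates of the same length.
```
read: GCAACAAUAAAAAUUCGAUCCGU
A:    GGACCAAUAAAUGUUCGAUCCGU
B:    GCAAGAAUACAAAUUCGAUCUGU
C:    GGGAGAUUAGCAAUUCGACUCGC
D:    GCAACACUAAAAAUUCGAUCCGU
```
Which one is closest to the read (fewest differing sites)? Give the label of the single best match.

A differs at 4 sites; B differs at 3 sites; C differs at 9 sites; D differs at 1 site. The closest is D.

D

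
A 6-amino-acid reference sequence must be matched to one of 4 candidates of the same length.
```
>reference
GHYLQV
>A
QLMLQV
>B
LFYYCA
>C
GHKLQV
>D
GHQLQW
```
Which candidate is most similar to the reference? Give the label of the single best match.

C

Hamming distances to reference — A: 3; B: 5; C: 1; D: 2.
Smallest is C with 1 mismatch.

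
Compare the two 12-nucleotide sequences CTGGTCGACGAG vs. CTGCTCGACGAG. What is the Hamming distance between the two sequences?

Mismatches (1-based): position 4: G→C.

1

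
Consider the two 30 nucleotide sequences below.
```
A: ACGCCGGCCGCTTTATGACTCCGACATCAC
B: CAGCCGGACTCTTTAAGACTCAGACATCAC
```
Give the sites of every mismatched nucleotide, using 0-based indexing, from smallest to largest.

Scanning 0-based: 0: A/C; 1: C/A; 7: C/A; 9: G/T; 15: T/A; 21: C/A.

0, 1, 7, 9, 15, 21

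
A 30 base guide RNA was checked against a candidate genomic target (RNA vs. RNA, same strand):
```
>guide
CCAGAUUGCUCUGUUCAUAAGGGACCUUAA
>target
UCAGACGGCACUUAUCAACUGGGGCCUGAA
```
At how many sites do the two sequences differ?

11

The sequences differ at sites 1, 6, 7, 10, 13, 14, 18, 19, 20, 24, 28 (1-based) — 11 in total.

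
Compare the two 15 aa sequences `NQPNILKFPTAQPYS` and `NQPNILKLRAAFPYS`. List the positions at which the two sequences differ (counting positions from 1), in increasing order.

Scanning 1-based: 8: F/L; 9: P/R; 10: T/A; 12: Q/F.

8, 9, 10, 12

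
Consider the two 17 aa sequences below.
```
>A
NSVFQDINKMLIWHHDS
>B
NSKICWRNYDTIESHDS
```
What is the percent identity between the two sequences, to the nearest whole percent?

10 positions differ (3, 4, 5, 6, 7, 9, 10, 11, 13, 14), so 7 of 17 match: 7/17 = 41.18%.

41%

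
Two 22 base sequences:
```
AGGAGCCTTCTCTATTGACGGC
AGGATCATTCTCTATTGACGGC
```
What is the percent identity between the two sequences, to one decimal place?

2 positions differ (5, 7), so 20 of 22 match: 20/22 = 90.91%.

90.9%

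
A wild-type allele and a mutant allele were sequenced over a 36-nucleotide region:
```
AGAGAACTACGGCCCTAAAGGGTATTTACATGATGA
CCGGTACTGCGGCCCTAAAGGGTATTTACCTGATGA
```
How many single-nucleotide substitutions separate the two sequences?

6

Comparing position by position, 6 sites differ: 1 (A/C), 2 (G/C), 3 (A/G), 5 (A/T), 9 (A/G), 30 (A/C).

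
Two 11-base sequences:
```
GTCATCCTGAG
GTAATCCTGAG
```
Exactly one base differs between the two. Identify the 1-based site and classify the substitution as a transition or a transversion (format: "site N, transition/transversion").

Site 3 changes C→A. C is a pyrimidine and A is a purine, so this is a transversion.

site 3, transversion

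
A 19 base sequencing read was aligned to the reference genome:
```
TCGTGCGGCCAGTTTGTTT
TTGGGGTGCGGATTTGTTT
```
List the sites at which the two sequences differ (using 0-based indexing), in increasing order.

Scanning 0-based: 1: C/T; 3: T/G; 5: C/G; 6: G/T; 9: C/G; 10: A/G; 11: G/A.

1, 3, 5, 6, 9, 10, 11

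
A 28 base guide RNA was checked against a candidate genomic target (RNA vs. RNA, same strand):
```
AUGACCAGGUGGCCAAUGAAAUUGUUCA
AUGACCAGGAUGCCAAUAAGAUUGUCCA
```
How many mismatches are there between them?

5

The sequences differ at bases 10, 11, 18, 20, 26 (1-based) — 5 in total.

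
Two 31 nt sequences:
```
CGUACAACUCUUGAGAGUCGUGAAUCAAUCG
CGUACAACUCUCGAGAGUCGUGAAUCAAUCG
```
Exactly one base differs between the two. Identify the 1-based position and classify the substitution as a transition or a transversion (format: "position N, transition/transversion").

Position 12 changes U→C. U is a pyrimidine and C is a pyrimidine, so this is a transition.

position 12, transition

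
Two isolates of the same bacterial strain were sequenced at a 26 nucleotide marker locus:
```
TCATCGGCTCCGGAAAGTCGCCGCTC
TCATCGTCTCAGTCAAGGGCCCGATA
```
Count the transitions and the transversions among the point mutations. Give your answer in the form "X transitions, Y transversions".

0 transitions, 9 transversions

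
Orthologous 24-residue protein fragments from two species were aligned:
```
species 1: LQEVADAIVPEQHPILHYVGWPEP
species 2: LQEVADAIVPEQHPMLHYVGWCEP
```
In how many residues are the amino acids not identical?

Comparing position by position, 2 residues differ: 15 (I/M), 22 (P/C).

2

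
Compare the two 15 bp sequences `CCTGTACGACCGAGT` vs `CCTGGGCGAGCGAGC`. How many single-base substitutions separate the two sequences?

The sequences differ at positions 5, 6, 10, 15 (1-based) — 4 in total.

4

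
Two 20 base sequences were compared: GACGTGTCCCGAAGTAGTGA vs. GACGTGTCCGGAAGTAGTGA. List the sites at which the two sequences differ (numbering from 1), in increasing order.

Differences at site 10 (C→G).

10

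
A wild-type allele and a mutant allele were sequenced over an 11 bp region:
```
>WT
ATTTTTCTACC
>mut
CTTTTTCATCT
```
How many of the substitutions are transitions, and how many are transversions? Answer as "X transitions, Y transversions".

1 transition, 3 transversions

Mismatches (1-based):
position 1: A→C (purine→pyrimidine, transversion)
position 8: T→A (pyrimidine→purine, transversion)
position 9: A→T (purine→pyrimidine, transversion)
position 11: C→T (pyrimidine→pyrimidine, transition)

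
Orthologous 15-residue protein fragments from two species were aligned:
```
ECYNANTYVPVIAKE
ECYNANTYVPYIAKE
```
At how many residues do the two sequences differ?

1

Comparing position by position, 1 residue differs: 11 (V/Y).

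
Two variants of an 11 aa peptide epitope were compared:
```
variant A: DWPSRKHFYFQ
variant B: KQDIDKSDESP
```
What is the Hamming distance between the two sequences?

Comparing position by position, 10 residues differ: 1 (D/K), 2 (W/Q), 3 (P/D), 4 (S/I), 5 (R/D), 7 (H/S), 8 (F/D), 9 (Y/E), 10 (F/S), 11 (Q/P).

10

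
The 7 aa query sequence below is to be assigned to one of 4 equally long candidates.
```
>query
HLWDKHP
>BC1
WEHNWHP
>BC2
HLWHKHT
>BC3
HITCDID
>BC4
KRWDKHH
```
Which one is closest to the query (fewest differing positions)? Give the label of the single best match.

BC2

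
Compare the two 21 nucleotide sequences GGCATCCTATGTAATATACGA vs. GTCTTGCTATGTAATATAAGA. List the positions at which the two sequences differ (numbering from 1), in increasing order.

Differences at position 2 (G→T), position 4 (A→T), position 6 (C→G), position 19 (C→A).

2, 4, 6, 19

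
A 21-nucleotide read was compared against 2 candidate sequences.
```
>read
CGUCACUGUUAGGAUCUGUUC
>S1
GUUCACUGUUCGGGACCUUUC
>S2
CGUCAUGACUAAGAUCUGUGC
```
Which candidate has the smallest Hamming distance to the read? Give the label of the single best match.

S2

S1 differs at 7 bases; S2 differs at 6 bases. The closest is S2.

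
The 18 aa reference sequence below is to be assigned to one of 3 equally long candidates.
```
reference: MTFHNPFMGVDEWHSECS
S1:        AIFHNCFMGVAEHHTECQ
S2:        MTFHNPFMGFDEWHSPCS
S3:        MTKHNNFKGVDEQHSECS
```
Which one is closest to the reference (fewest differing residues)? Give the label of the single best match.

S2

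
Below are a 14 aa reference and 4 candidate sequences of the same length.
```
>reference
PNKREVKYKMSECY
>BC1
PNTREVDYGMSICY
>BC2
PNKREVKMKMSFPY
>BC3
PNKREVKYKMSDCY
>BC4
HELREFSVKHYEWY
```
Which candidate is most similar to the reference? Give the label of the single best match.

BC1 differs at 4 residues; BC2 differs at 3 residues; BC3 differs at 1 residue; BC4 differs at 9 residues. The closest is BC3.

BC3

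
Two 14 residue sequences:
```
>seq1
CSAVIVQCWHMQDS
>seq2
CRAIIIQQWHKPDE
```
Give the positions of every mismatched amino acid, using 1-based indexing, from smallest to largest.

Differences at position 2 (S→R), position 4 (V→I), position 6 (V→I), position 8 (C→Q), position 11 (M→K), position 12 (Q→P), position 14 (S→E).

2, 4, 6, 8, 11, 12, 14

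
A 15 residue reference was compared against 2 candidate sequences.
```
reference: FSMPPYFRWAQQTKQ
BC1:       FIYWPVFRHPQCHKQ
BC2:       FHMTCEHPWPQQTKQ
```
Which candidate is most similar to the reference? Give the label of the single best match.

Hamming distances to reference — BC1: 8; BC2: 7.
Smallest is BC2 with 7 mismatches.

BC2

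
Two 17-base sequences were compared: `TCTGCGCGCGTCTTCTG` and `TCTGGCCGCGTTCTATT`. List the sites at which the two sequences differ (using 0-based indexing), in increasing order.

4, 5, 11, 12, 14, 16

Scanning 0-based: 4: C/G; 5: G/C; 11: C/T; 12: T/C; 14: C/A; 16: G/T.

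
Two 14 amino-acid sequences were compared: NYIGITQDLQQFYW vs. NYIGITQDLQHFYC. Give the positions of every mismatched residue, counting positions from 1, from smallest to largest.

11, 14

Differences at position 11 (Q→H), position 14 (W→C).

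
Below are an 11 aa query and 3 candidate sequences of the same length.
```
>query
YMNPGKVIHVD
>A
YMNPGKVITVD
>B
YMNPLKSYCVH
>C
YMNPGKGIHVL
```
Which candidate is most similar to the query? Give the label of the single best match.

Hamming distances to query — A: 1; B: 5; C: 2.
Smallest is A with 1 mismatch.

A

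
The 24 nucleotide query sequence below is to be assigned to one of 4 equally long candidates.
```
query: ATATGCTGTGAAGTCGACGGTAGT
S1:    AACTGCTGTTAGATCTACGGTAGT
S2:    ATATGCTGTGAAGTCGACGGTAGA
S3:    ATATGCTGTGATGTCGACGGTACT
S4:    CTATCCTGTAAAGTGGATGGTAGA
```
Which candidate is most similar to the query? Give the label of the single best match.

S2

Hamming distances to query — S1: 6; S2: 1; S3: 2; S4: 6.
Smallest is S2 with 1 mismatch.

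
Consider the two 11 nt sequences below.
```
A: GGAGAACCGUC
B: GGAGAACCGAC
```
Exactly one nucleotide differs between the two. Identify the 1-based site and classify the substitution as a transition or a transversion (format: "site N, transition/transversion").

The sequences differ only at site 10: U→A (pyrimidine→purine), a transversion.

site 10, transversion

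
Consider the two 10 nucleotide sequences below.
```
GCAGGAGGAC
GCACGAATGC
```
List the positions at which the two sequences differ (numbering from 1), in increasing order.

Differences at position 4 (G→C), position 7 (G→A), position 8 (G→T), position 9 (A→G).

4, 7, 8, 9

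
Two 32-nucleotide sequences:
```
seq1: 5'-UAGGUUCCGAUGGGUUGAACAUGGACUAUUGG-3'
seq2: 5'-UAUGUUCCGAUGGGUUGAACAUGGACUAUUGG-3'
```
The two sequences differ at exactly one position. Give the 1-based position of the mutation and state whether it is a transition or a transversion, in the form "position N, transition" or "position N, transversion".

position 3, transversion

The sequences differ only at position 3: G→U (purine→pyrimidine), a transversion.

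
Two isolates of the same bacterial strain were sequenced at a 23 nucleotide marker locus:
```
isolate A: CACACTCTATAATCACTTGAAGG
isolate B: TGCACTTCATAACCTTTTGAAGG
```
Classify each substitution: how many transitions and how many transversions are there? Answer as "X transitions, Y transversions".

6 transitions, 1 transversion

Mismatches (1-based):
base 1: C→T (pyrimidine→pyrimidine, transition)
base 2: A→G (purine→purine, transition)
base 7: C→T (pyrimidine→pyrimidine, transition)
base 8: T→C (pyrimidine→pyrimidine, transition)
base 13: T→C (pyrimidine→pyrimidine, transition)
base 15: A→T (purine→pyrimidine, transversion)
base 16: C→T (pyrimidine→pyrimidine, transition)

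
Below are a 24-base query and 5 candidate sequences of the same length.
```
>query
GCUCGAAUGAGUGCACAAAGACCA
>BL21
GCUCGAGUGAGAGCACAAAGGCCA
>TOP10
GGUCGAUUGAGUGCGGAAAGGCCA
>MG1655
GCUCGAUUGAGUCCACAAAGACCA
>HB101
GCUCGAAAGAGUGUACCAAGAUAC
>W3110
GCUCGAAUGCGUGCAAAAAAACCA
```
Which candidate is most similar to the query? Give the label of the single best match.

MG1655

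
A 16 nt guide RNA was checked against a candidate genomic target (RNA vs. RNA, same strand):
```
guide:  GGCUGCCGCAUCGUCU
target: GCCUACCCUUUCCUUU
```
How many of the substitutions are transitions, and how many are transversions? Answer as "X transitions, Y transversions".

3 transitions, 4 transversions

Mismatches (1-based):
position 2: G→C (purine→pyrimidine, transversion)
position 5: G→A (purine→purine, transition)
position 8: G→C (purine→pyrimidine, transversion)
position 9: C→U (pyrimidine→pyrimidine, transition)
position 10: A→U (purine→pyrimidine, transversion)
position 13: G→C (purine→pyrimidine, transversion)
position 15: C→U (pyrimidine→pyrimidine, transition)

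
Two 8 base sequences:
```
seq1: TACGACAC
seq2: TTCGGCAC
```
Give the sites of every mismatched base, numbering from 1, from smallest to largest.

Differences at site 2 (A→T), site 5 (A→G).

2, 5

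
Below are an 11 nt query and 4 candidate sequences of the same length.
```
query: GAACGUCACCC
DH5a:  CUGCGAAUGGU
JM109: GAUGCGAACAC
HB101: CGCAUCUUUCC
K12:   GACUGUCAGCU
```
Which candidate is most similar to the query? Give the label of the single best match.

K12

DH5a differs at 9 positions; JM109 differs at 6 positions; HB101 differs at 9 positions; K12 differs at 4 positions. The closest is K12.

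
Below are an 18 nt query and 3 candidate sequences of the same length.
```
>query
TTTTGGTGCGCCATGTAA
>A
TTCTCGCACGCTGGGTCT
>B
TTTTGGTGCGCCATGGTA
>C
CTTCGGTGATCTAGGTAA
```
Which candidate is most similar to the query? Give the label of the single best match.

B

Hamming distances to query — A: 9; B: 2; C: 6.
Smallest is B with 2 mismatches.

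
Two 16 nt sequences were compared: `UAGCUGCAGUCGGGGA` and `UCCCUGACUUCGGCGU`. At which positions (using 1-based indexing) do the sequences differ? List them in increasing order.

2, 3, 7, 8, 9, 14, 16

Scanning 1-based: 2: A/C; 3: G/C; 7: C/A; 8: A/C; 9: G/U; 14: G/C; 16: A/U.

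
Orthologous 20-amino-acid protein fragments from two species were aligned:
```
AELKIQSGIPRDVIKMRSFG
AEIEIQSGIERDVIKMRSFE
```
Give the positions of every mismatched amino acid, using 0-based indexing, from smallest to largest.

2, 3, 9, 19

Scanning 0-based: 2: L/I; 3: K/E; 9: P/E; 19: G/E.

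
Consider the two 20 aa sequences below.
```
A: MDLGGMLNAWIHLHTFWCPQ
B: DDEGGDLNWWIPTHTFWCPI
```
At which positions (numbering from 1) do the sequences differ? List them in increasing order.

1, 3, 6, 9, 12, 13, 20

Differences at position 1 (M→D), position 3 (L→E), position 6 (M→D), position 9 (A→W), position 12 (H→P), position 13 (L→T), position 20 (Q→I).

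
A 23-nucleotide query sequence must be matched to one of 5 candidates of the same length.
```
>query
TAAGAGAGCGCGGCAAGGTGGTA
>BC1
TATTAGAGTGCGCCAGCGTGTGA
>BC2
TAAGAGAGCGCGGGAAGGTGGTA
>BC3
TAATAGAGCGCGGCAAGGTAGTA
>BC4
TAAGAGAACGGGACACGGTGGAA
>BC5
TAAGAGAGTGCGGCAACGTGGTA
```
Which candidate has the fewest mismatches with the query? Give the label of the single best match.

BC2

BC1 differs at 8 positions; BC2 differs at 1 position; BC3 differs at 2 positions; BC4 differs at 5 positions; BC5 differs at 2 positions. The closest is BC2.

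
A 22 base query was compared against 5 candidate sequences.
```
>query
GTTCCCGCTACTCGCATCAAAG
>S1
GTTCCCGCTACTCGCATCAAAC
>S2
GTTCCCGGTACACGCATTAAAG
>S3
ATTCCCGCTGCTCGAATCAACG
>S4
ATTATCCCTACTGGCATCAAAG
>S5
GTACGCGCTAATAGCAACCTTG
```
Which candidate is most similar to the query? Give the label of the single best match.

S1

S1 differs at 1 base; S2 differs at 3 bases; S3 differs at 4 bases; S4 differs at 5 bases; S5 differs at 8 bases. The closest is S1.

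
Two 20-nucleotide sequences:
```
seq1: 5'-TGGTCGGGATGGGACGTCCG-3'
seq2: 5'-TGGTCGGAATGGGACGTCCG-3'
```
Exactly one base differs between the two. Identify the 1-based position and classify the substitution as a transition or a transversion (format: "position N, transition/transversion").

position 8, transition

The sequences differ only at position 8: G→A (purine→purine), a transition.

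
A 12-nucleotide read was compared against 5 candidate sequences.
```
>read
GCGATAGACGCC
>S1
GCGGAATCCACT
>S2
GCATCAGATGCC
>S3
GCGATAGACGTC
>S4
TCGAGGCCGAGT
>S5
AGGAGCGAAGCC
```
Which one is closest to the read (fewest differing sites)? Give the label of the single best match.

S1 differs at 6 sites; S2 differs at 4 sites; S3 differs at 1 site; S4 differs at 9 sites; S5 differs at 5 sites. The closest is S3.

S3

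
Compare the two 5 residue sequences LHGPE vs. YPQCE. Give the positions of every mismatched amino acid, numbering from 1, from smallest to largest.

1, 2, 3, 4

Differences at position 1 (L→Y), position 2 (H→P), position 3 (G→Q), position 4 (P→C).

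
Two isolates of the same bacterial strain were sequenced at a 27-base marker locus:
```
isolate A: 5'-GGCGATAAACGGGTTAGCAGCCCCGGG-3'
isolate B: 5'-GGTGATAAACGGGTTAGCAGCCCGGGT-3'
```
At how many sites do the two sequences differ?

The sequences differ at sites 3, 24, 27 (1-based) — 3 in total.

3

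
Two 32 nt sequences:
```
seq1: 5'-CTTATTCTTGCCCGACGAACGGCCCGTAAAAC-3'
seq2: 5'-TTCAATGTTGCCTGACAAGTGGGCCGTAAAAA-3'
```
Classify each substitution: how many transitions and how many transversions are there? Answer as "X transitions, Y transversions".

Mismatches (1-based):
position 1: C→T (pyrimidine→pyrimidine, transition)
position 3: T→C (pyrimidine→pyrimidine, transition)
position 5: T→A (pyrimidine→purine, transversion)
position 7: C→G (pyrimidine→purine, transversion)
position 13: C→T (pyrimidine→pyrimidine, transition)
position 17: G→A (purine→purine, transition)
position 19: A→G (purine→purine, transition)
position 20: C→T (pyrimidine→pyrimidine, transition)
position 23: C→G (pyrimidine→purine, transversion)
position 32: C→A (pyrimidine→purine, transversion)

6 transitions, 4 transversions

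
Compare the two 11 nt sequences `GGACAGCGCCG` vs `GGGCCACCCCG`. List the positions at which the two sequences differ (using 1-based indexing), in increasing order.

Scanning 1-based: 3: A/G; 5: A/C; 6: G/A; 8: G/C.

3, 5, 6, 8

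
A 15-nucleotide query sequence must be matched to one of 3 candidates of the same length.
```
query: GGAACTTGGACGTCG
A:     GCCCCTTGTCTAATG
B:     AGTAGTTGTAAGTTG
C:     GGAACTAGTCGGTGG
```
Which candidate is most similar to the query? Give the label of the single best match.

A differs at 9 positions; B differs at 6 positions; C differs at 5 positions. The closest is C.

C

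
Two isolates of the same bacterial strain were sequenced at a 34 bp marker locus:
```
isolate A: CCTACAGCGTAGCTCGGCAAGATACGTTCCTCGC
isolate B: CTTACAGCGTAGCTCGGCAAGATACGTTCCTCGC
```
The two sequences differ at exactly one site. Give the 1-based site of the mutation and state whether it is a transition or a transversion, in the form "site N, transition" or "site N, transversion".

The sequences differ only at site 2: C→T (pyrimidine→pyrimidine), a transition.

site 2, transition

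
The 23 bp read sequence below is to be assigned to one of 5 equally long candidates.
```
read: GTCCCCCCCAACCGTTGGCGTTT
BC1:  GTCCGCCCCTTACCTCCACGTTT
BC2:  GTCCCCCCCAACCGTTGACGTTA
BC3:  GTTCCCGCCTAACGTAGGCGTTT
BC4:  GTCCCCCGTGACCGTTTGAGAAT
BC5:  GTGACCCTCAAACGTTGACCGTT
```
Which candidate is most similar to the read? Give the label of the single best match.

BC2

BC1 differs at 8 positions; BC2 differs at 2 positions; BC3 differs at 5 positions; BC4 differs at 7 positions; BC5 differs at 7 positions. The closest is BC2.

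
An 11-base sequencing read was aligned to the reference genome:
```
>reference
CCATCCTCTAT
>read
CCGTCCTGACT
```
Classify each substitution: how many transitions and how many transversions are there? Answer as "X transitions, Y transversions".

1 transition, 3 transversions

Transitions (purine↔purine or pyrimidine↔pyrimidine): 3 A→G.
Transversions (purine↔pyrimidine): 8 C→G, 9 T→A, 10 A→C.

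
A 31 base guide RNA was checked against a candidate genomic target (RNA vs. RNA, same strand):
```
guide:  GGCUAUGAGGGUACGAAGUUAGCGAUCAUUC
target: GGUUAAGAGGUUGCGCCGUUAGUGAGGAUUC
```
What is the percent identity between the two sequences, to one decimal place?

71.0%

9 positions differ (3, 6, 11, 13, 16, 17, 23, 26, 27), so 22 of 31 match: 22/31 = 70.97%.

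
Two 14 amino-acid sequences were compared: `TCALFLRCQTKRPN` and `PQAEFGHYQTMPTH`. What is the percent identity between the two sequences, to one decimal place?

10 positions differ (1, 2, 4, 6, 7, 8, 11, 12, 13, 14), so 4 of 14 match: 4/14 = 28.57%.

28.6%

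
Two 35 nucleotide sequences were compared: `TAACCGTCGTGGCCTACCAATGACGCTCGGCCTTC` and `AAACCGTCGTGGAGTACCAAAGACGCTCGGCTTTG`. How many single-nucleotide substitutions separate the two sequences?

Mismatches (1-based): base 1: T→A; base 13: C→A; base 14: C→G; base 21: T→A; base 32: C→T; base 35: C→G.

6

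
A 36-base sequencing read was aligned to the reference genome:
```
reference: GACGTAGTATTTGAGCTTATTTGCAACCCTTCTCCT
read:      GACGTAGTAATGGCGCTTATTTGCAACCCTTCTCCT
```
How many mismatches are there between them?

3

Mismatches (1-based): base 10: T→A; base 12: T→G; base 14: A→C.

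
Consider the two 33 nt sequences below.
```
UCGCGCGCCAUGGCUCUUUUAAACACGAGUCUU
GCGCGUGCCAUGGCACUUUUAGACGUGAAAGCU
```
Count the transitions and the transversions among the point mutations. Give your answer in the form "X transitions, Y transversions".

6 transitions, 4 transversions

Transitions (purine↔purine or pyrimidine↔pyrimidine): 6 C→U, 22 A→G, 25 A→G, 26 C→U, 29 G→A, 32 U→C.
Transversions (purine↔pyrimidine): 1 U→G, 15 U→A, 30 U→A, 31 C→G.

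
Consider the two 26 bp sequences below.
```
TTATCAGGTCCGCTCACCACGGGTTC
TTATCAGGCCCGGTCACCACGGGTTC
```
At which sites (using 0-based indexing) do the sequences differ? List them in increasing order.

8, 12

Scanning 0-based: 8: T/C; 12: C/G.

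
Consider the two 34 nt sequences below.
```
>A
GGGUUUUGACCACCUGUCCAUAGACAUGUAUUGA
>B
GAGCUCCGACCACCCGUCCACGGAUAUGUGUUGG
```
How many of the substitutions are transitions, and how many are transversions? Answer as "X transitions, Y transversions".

10 transitions, 0 transversions

Transitions (purine↔purine or pyrimidine↔pyrimidine): 2 G→A, 4 U→C, 6 U→C, 7 U→C, 15 U→C, 21 U→C, 22 A→G, 25 C→U, 30 A→G, 34 A→G.
Transversions (purine↔pyrimidine): none.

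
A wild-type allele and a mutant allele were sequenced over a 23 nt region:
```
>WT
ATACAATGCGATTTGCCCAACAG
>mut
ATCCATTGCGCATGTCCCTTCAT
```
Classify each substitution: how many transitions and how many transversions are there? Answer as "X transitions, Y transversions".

0 transitions, 9 transversions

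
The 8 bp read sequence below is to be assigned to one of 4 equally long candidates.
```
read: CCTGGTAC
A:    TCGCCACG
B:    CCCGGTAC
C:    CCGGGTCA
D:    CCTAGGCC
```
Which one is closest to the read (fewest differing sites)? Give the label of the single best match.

B

A differs at 7 sites; B differs at 1 site; C differs at 3 sites; D differs at 3 sites. The closest is B.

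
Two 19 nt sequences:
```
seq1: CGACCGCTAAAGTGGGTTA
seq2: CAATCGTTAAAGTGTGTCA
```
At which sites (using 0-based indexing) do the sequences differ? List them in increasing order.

Scanning 0-based: 1: G/A; 3: C/T; 6: C/T; 14: G/T; 17: T/C.

1, 3, 6, 14, 17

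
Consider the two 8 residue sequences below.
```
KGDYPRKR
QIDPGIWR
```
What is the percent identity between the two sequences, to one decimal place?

25.0%

6 positions differ (1, 2, 4, 5, 6, 7), so 2 of 8 match: 2/8 = 25%.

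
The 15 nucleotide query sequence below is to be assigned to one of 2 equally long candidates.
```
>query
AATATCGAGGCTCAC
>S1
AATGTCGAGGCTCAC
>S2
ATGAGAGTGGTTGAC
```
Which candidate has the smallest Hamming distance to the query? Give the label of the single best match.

S1 differs at 1 position; S2 differs at 7 positions. The closest is S1.

S1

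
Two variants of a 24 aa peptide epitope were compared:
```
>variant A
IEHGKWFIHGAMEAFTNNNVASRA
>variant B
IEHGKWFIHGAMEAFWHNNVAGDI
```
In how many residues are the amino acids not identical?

5

The sequences differ at residues 16, 17, 22, 23, 24 (1-based) — 5 in total.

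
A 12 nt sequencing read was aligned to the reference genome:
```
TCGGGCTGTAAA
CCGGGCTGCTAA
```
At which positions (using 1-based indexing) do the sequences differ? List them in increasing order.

1, 9, 10

Differences at position 1 (T→C), position 9 (T→C), position 10 (A→T).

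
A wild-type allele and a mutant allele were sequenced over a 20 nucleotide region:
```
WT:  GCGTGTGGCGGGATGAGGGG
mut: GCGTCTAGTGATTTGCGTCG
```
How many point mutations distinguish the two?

Comparing position by position, 9 bases differ: 5 (G/C), 7 (G/A), 9 (C/T), 11 (G/A), 12 (G/T), 13 (A/T), 16 (A/C), 18 (G/T), 19 (G/C).

9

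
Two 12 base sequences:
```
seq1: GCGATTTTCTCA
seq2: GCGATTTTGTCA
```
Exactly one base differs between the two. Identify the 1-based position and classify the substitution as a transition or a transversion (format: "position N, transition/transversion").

position 9, transversion

The sequences differ only at position 9: C→G (pyrimidine→purine), a transversion.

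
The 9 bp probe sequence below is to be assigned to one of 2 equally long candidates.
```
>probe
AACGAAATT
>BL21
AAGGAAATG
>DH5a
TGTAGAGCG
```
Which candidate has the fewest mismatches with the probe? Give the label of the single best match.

Hamming distances to probe — BL21: 2; DH5a: 8.
Smallest is BL21 with 2 mismatches.

BL21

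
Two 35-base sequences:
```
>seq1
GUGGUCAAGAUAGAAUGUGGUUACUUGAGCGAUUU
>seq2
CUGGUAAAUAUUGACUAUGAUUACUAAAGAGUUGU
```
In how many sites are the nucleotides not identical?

12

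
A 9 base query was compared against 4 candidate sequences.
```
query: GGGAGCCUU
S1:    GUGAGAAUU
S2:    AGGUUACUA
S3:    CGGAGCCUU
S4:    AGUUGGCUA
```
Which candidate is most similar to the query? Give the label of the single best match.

Hamming distances to query — S1: 3; S2: 5; S3: 1; S4: 5.
Smallest is S3 with 1 mismatch.

S3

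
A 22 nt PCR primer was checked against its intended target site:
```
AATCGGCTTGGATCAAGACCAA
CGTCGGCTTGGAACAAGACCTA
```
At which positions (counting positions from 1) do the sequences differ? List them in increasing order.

1, 2, 13, 21

Differences at position 1 (A→C), position 2 (A→G), position 13 (T→A), position 21 (A→T).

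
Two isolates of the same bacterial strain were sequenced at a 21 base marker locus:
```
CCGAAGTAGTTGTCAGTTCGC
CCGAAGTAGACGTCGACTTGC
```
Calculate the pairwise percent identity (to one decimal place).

Mismatches at positions 10, 11, 15, 16, 17, 19 (1-based): 6 of 21.
Identical positions: 15/21 = 71.43% → 71.4%.

71.4%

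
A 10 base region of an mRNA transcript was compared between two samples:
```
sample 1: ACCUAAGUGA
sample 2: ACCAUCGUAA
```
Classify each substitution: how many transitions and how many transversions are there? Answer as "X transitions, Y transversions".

1 transition, 3 transversions

Transitions (purine↔purine or pyrimidine↔pyrimidine): 9 G→A.
Transversions (purine↔pyrimidine): 4 U→A, 5 A→U, 6 A→C.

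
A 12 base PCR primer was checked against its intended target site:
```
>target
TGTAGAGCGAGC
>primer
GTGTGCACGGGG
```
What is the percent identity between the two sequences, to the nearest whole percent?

33%

8 positions differ (1, 2, 3, 4, 6, 7, 10, 12), so 4 of 12 match: 4/12 = 33.33%.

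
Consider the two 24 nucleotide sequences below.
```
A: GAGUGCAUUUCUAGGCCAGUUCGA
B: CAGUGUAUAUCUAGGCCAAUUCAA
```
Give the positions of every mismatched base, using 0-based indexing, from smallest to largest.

0, 5, 8, 18, 22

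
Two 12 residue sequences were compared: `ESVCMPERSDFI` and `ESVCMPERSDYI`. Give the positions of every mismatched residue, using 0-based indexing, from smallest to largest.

10

Differences at position 10 (F→Y).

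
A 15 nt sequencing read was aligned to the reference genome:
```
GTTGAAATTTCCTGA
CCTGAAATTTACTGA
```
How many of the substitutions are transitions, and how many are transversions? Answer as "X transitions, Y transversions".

1 transition, 2 transversions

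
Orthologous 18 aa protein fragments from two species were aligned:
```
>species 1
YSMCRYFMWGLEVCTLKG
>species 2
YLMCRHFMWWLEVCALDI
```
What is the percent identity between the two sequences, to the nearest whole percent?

67%

6 positions differ (2, 6, 10, 15, 17, 18), so 12 of 18 match: 12/18 = 66.67%.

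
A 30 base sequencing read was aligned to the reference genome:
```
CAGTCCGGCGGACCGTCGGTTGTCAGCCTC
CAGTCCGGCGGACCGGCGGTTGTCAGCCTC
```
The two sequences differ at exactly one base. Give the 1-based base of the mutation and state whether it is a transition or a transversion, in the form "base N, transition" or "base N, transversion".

base 16, transversion

Base 16 changes T→G. T is a pyrimidine and G is a purine, so this is a transversion.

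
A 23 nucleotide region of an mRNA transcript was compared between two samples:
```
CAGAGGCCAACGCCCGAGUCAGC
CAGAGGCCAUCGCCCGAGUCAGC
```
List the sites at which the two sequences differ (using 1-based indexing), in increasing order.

Scanning 1-based: 10: A/U.

10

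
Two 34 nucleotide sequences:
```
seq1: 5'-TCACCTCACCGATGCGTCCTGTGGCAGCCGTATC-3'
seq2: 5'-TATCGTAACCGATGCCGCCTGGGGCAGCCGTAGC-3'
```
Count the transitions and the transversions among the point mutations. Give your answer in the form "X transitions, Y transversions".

0 transitions, 8 transversions

Mismatches (1-based):
base 2: C→A (pyrimidine→purine, transversion)
base 3: A→T (purine→pyrimidine, transversion)
base 5: C→G (pyrimidine→purine, transversion)
base 7: C→A (pyrimidine→purine, transversion)
base 16: G→C (purine→pyrimidine, transversion)
base 17: T→G (pyrimidine→purine, transversion)
base 22: T→G (pyrimidine→purine, transversion)
base 33: T→G (pyrimidine→purine, transversion)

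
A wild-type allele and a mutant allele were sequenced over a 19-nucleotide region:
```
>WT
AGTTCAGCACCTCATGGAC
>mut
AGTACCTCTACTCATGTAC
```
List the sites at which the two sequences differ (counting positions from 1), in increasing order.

Scanning 1-based: 4: T/A; 6: A/C; 7: G/T; 9: A/T; 10: C/A; 17: G/T.

4, 6, 7, 9, 10, 17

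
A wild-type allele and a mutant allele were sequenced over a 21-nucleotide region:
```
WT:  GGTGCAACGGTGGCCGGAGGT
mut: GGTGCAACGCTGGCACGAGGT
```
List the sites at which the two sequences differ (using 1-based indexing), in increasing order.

10, 15, 16

Differences at site 10 (G→C), site 15 (C→A), site 16 (G→C).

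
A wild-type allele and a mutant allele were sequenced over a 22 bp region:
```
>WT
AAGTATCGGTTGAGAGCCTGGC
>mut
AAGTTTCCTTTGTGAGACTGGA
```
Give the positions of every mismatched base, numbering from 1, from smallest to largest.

5, 8, 9, 13, 17, 22

Scanning 1-based: 5: A/T; 8: G/C; 9: G/T; 13: A/T; 17: C/A; 22: C/A.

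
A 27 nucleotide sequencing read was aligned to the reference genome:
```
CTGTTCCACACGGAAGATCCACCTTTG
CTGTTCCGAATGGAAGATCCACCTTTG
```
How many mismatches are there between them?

3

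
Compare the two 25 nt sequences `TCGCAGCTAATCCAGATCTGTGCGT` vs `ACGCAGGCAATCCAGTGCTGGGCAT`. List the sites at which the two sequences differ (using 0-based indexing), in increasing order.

0, 6, 7, 15, 16, 20, 23

Scanning 0-based: 0: T/A; 6: C/G; 7: T/C; 15: A/T; 16: T/G; 20: T/G; 23: G/A.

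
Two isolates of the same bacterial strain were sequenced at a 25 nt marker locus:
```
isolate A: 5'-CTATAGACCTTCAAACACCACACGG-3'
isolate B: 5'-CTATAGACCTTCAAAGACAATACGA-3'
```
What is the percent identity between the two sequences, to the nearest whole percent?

84%

4 positions differ (16, 19, 21, 25), so 21 of 25 match: 21/25 = 84%.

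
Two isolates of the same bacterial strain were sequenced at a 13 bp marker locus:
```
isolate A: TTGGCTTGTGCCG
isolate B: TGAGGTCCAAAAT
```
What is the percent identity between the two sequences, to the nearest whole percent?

23%

Mismatches at positions 2, 3, 5, 7, 8, 9, 10, 11, 12, 13 (1-based): 10 of 13.
Identical positions: 3/13 = 23.08% → 23%.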